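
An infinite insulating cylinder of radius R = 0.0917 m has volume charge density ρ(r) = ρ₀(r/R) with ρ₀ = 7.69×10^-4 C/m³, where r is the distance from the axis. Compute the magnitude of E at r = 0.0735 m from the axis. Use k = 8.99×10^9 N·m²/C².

Take a coaxial cylindrical Gaussian surface of radius r = 0.0735 m and length L (r < R).
Integrating ρ over the cross-section to radius r: λ_enc = (2πρ₀/R) ∫₀^r r'^2 dr' = 2πρ₀ r^3/(3·R) = 6.974×10^-6 C/m.
By Gauss's law (flux through the curved wall only), E·2πrL = λ_enc L/ε₀.
E = 2k|λ_enc|/r = 2(8.99×10^9)(6.974e-6)/(0.0735) = 1.71×10^6 N/C.

E = 1.71×10^6 N/C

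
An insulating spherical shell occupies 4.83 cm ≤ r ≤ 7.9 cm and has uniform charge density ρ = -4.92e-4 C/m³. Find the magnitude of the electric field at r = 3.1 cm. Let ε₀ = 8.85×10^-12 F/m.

E = 0 (no enclosed charge)

Use a concentric Gaussian sphere at r = 3.1 cm (r < 4.83 cm, inside the empty cavity).
No charge is enclosed, so by Gauss's law E·4πr² = 0 ⇒ E = 0.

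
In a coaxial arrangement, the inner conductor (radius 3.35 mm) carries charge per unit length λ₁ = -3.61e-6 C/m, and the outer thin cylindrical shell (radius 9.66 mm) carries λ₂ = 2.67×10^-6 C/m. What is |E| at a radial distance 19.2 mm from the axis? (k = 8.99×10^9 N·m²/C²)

|E| = 8.80×10^5 V/m

Choose a coaxial cylinder of radius r = 19.2 mm (arbitrary length L) as the Gaussian surface (r > 9.66 mm, enclosing both).
λ_enc = λ₁ + λ₂ = (-3.61×10^-6) + (2.67×10^-6) = -9.40×10^-7 C/m.
Since E is radial and uniform over the curved surface, Φ = E·2πrL = Q_enc/ε₀ = λ_enc L/ε₀.
E = 2k|λ_enc|/r = 2(8.99×10^9)(9.40×10^-7)/(0.0192) = 8.80e5 N/C.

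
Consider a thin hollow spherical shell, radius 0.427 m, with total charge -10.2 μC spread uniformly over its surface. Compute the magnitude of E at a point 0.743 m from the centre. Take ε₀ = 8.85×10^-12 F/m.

By spherical symmetry E is radial; choose a Gaussian sphere of radius r = 0.743 m (r > 0.427 m).
The entire shell is enclosed: Q_enc = -1.02×10^-5 C.
Since E is radial and uniform over the Gaussian sphere, Φ = E·4πr² = Q_enc/ε₀.
E = |Q_enc|/(4πε₀r²) = (1.02×10^-5)/(4π·8.85×10^-12·(0.743)²) = 1.66e5 N/C.

E ≈ 1.66e5 V/m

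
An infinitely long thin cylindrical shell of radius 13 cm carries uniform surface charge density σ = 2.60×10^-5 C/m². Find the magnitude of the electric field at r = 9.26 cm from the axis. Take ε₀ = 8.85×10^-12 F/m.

|E| = 0 V/m

Choose a coaxial cylinder of radius r = 9.26 cm (arbitrary length L) as the Gaussian surface (r < 13 cm, inside the shell).
All the surface charge lies outside this cylinder: Q_enc = 0, hence E = 0.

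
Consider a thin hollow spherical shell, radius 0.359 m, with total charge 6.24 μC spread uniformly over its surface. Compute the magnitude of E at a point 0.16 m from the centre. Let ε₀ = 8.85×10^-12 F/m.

E = 0

By spherical symmetry E is radial; choose a Gaussian sphere of radius r = 0.16 m (inside the shell, r < 0.359 m).
No charge lies within this surface, so Q_enc = 0 and Gauss's law gives E·4πr² = 0 ⇒ E = 0.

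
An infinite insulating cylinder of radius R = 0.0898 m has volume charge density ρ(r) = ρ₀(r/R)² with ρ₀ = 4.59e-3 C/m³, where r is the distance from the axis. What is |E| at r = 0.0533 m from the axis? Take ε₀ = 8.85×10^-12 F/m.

|E| = 2.43×10^6 N/C

Coaxial Gaussian cylinder, radius r = 0.0533 m, length L (r < R).
λ_enc = ∫₀^r ρ(r')·2πr' dr' = (2πρ₀/R²)·r^4/4 = 7.216e-6 C/m.
Applying ∮E·dA = Q_enc/ε₀ with the end caps contributing no flux:
E = |λ_enc|/(2πε₀r) = (7.216×10^-6)/(2π·8.85×10^-12·0.0533) = 2.43×10^6 N/C.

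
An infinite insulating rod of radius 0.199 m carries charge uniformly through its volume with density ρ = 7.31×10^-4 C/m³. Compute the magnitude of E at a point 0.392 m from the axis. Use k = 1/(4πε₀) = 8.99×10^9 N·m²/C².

Coaxial Gaussian cylinder, radius r = 0.392 m, length L (r > 0.199 m, full cross-section enclosed).
λ_enc = ρ·πR² = (7.31e-4)π(0.199)² = 9.094e-5 C/m.
By Gauss's law (flux through the curved wall only), E·2πrL = λ_enc L/ε₀.
E = 2k|λ_enc|/r = 2(8.99×10^9)(9.094e-5)/(0.392) = 4.17×10^6 N/C.

E = 4.17×10^6 V/m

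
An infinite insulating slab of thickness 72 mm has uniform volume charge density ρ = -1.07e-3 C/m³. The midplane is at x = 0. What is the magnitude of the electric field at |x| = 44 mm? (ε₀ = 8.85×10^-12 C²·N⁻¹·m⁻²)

The point |x| = 44 mm lies outside the slab (half-thickness 0.036 m). A symmetric pillbox spanning the full slab encloses Q_enc = ρ·d·A.
Flux = 2EA ⇒ E = |ρ|d/(2ε₀), independent of distance outside.
E = (1.07e-3)(0.072)/(2·8.85×10^-12) = 4.35×10^6 N/C.

4.35e6 N/C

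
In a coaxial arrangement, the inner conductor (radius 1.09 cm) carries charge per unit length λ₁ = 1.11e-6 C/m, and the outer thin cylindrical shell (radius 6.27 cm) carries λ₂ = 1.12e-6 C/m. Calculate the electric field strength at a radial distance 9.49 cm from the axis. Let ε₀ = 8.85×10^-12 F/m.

Take a coaxial cylindrical Gaussian surface of radius r = 9.49 cm and length L (r > 6.27 cm, enclosing both).
λ_enc = λ₁ + λ₂ = (1.11×10^-6) + (1.12×10^-6) = 2.23×10^-6 C/m.
By Gauss's law (flux through the curved wall only), E·2πrL = λ_enc L/ε₀.
E = |λ_enc|/(2πε₀r) = (2.23×10^-6)/(2π·8.85×10^-12·0.0949) = 4.23×10^5 N/C.

|E| ≈ 4.23e5 V/m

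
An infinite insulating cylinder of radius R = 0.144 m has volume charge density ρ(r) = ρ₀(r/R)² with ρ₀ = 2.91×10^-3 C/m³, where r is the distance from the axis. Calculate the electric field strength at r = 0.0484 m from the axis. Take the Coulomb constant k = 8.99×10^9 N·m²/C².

By cylindrical symmetry E is radial; use a coaxial Gaussian cylinder of radius 0.0484 m and length L (r < R).
λ_enc = ∫₀^r ρ(r')·2πr' dr' = (2πρ₀/R²)·r^4/4 = 1.21×10^-6 C/m.
Since E is radial and uniform over the curved surface, Φ = E·2πrL = Q_enc/ε₀ = λ_enc L/ε₀.
E = 2k|λ_enc|/r = 2(8.99×10^9)(1.21×10^-6)/(0.0484) = 4.49e5 N/C.

|E| = 4.49e5 N/C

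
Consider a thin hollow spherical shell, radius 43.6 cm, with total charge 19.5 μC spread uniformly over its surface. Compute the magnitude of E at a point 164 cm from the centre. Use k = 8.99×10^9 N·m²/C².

|E| ≈ 6.52×10^4 N/C

Use a concentric Gaussian sphere at r = 164 cm (r > 43.6 cm).
The entire shell is enclosed: Q_enc = 1.95×10^-5 C.
Gauss's law: E·4πr² = Q_enc/ε₀.
E = k|Q_enc|/r² = (8.99×10^9)(1.95×10^-5)/(1.64)² = 6.52×10^4 N/C.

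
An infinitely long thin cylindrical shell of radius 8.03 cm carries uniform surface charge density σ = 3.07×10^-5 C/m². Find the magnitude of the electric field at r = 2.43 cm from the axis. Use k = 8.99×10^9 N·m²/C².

Choose a coaxial cylinder of radius r = 2.43 cm (arbitrary length L) as the Gaussian surface (r < 8.03 cm, inside the shell).
All the surface charge lies outside this cylinder: Q_enc = 0, hence E = 0.

E = 0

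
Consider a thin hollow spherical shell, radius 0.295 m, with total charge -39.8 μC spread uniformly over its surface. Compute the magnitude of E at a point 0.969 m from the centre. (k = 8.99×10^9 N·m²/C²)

By spherical symmetry E is radial; choose a Gaussian sphere of radius r = 0.969 m (r > 0.295 m).
The entire shell is enclosed: Q_enc = -3.98×10^-5 C.
Gauss's law: E·4πr² = Q_enc/ε₀.
E = k|Q_enc|/r² = (8.99×10^9)(3.98×10^-5)/(0.969)² = 3.81×10^5 N/C.

E ≈ 3.81×10^5 V/m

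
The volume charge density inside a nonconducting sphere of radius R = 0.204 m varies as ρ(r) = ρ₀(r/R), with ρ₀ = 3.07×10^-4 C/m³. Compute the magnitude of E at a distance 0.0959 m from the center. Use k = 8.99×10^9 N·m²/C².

By spherical symmetry E is radial; choose a Gaussian sphere of radius r = 0.0959 m (r < R).
Integrate the density: Q_enc = 4π ∫₀^r ρ₀(r'/R)^1 r'² dr' = 4πρ₀ r^4/(4·R) = 3.999×10^-7 C.
Applying ∮E·dA = Q_enc/ε₀ with Φ = E(4πr²):
E = k|Q_enc|/r² = (8.99×10^9)(3.999e-7)/(0.0959)² = 3.91×10^5 N/C.

E ≈ 3.91e5 N/C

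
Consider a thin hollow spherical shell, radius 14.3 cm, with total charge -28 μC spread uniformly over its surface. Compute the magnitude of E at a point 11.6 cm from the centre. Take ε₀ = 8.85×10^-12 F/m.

E = 0

Symmetry ⇒ E = E(r) r̂. Gaussian sphere of radius r = 11.6 cm (inside the shell, r < 14.3 cm).
All the charge is outside the Gaussian surface: Q_enc = 0, hence E = 0 everywhere inside the shell.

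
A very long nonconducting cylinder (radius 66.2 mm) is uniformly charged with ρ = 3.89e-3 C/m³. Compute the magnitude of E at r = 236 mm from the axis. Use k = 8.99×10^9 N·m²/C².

|E| = 4.08×10^6 V/m

Choose a coaxial cylinder of radius r = 236 mm (arbitrary length L) as the Gaussian surface (r > 66.2 mm, full cross-section enclosed).
λ_enc = ρ·πR² = (3.89×10^-3)π(0.0662)² = 5.356e-5 C/m.
Applying ∮E·dA = Q_enc/ε₀ with the end caps contributing no flux:
E = 2k|λ_enc|/r = 2(8.99×10^9)(5.356×10^-5)/(0.236) = 4.08e6 N/C.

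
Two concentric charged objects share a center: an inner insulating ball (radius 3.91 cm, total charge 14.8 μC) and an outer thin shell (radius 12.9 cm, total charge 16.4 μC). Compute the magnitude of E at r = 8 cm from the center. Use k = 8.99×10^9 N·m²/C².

Symmetry ⇒ E = E(r) r̂. Gaussian sphere of radius r = 8 cm (between the bodies, 3.91 cm < r < 12.9 cm).
Only the inner charge is enclosed; the outer shell contributes nothing inside itself. Q_enc = 14.8 μC = 1.48×10^-5 C.
By Gauss's law, ∮E·dA = E·4πr² = Q_enc/ε₀.
E = k|Q_enc|/r² = (8.99×10^9)(1.48e-5)/(0.08)² = 2.08×10^7 N/C.

2.08×10^7 N/C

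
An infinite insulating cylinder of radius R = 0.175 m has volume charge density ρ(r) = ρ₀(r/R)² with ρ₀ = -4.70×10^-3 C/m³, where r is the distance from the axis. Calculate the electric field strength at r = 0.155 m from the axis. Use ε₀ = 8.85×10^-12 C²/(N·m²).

|E| = 1.61e7 V/m

Choose a coaxial cylinder of radius r = 0.155 m (arbitrary length L) as the Gaussian surface (r < R).
Integrating ρ over the cross-section to radius r: λ_enc = (2πρ₀/R²) ∫₀^r r'^3 dr' = 2πρ₀ r^4/(4·R²) = -1.391×10^-4 C/m.
Since E is radial and uniform over the curved surface, Φ = E·2πrL = Q_enc/ε₀ = λ_enc L/ε₀.
E = |λ_enc|/(2πε₀r) = (1.391e-4)/(2π·8.85×10^-12·0.155) = 1.61e7 N/C.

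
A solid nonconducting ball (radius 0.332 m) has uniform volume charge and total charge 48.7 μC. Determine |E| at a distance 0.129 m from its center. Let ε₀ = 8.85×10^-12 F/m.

|E| = 1.54×10^6 N/C

By spherical symmetry E is radial; choose a Gaussian sphere of radius r = 0.129 m (r < R).
Only the charge within r is enclosed: Q_enc = Q·(r/R)³ = (48.7 μC)·(0.129 m/0.332 m)³ = 2.857×10^-6 C.
Gauss's law: E·4πr² = Q_enc/ε₀.
E = |Q_enc|/(4πε₀r²) = (2.857×10^-6)/(4π·8.85×10^-12·(0.129)²) = 1.54×10^6 N/C.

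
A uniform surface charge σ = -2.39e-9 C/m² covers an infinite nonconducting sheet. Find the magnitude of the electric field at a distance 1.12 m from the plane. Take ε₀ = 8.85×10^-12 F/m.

Choose a cylindrical pillbox piercing the sheet, end faces (area A) parallel to it.
Flux Φ = 2EA and Q_enc = σA, so 2EA = σA/ε₀ ⇒ E = |σ|/(2ε₀), independent of distance.
E = |σ|/(2ε₀) = (2.39×10^-9)/(2·8.85×10^-12) = 135 N/C.

|E| ≈ 135 N/C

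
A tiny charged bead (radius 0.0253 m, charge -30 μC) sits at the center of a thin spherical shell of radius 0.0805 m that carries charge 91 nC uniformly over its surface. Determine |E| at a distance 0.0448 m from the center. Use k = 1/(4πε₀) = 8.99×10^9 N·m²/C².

1.34×10^8 V/m

Use a concentric Gaussian sphere at r = 0.0448 m (between the bodies, 0.0253 m < r < 0.0805 m).
Only the inner charge is enclosed; the outer shell contributes nothing inside itself. Q_enc = -30 μC = -3.00×10^-5 C.
By Gauss's law, ∮E·dA = E·4πr² = Q_enc/ε₀.
E = k|Q_enc|/r² = (8.99×10^9)(3.00×10^-5)/(0.0448)² = 1.34e8 N/C.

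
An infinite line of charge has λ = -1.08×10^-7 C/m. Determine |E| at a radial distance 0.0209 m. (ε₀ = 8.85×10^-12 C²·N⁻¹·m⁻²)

Coaxial Gaussian cylinder, radius r = 0.0209 m, length L.
Q_enc = λL, so λ_enc = -1.08×10^-7 C/m.
By Gauss's law (flux through the curved wall only), E·2πrL = λ_enc L/ε₀.
E = |λ_enc|/(2πε₀r) = (1.08×10^-7)/(2π·8.85×10^-12·0.0209) = 9.29e4 N/C.

|E| = 9.29×10^4 N/C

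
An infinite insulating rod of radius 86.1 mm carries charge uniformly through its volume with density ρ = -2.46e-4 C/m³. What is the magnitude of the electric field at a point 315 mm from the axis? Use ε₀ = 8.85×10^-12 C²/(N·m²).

By cylindrical symmetry E is radial; use a coaxial Gaussian cylinder of radius 315 mm and length L (r > 86.1 mm, full cross-section enclosed).
λ_enc = ρ·πR² = (-2.46×10^-4)π(0.0861)² = -5.729×10^-6 C/m.
By Gauss's law (flux through the curved wall only), E·2πrL = λ_enc L/ε₀.
E = |λ_enc|/(2πε₀r) = (5.729×10^-6)/(2π·8.85×10^-12·0.315) = 3.27×10^5 N/C.

E = 3.27e5 N/C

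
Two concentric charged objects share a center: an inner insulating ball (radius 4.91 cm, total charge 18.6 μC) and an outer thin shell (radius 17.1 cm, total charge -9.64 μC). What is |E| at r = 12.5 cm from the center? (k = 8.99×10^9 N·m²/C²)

Take a concentric spherical Gaussian surface of radius r = 12.5 cm (between the bodies, 4.91 cm < r < 17.1 cm).
Only the inner charge is enclosed; the outer shell contributes nothing inside itself. Q_enc = 18.6 μC = 1.86e-5 C.
Since E is radial and uniform over the Gaussian sphere, Φ = E·4πr² = Q_enc/ε₀.
E = k|Q_enc|/r² = (8.99×10^9)(1.86×10^-5)/(0.125)² = 1.07e7 N/C.

|E| = 1.07×10^7 N/C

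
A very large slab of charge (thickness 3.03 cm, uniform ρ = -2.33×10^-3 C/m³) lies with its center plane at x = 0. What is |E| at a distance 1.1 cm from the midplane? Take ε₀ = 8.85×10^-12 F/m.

E ≈ 2.90e6 N/C

By symmetry E is perpendicular to the slab. A Gaussian pillbox from −1.1 cm to +1.1 cm (face area A) lies entirely within the slab.
Q_enc = ρ·(2x)·A and flux = 2EA, so 2EA = 2ρxA/ε₀ ⇒ E = |ρ|x/ε₀.
E = (2.33×10^-3)(0.011)/(8.85×10^-12) = 2.90×10^6 N/C.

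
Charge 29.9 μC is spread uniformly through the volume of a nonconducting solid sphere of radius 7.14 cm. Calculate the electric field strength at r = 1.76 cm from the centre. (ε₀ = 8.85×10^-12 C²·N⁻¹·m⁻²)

|E| = 1.30×10^7 V/m

Symmetry ⇒ E = E(r) r̂. Gaussian sphere of radius r = 1.76 cm (r < R).
Only the charge within r is enclosed: Q_enc = Q·(r/R)³ = (29.9 μC)·(1.76 cm/7.14 cm)³ = 4.478e-7 C.
By Gauss's law, ∮E·dA = E·4πr² = Q_enc/ε₀.
E = |Q_enc|/(4πε₀r²) = (4.478e-7)/(4π·8.85×10^-12·(0.0176)²) = 1.30×10^7 N/C.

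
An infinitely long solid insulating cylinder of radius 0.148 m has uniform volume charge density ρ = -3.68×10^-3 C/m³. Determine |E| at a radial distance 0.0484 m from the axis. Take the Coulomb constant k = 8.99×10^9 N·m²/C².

By cylindrical symmetry E is radial; use a coaxial Gaussian cylinder of radius 0.0484 m and length L (r < R).
Enclosed charge per unit length: λ_enc = ρ·πr² = (-3.68×10^-3)π(0.0484)² = -2.708e-5 C/m.
Since E is radial and uniform over the curved surface, Φ = E·2πrL = Q_enc/ε₀ = λ_enc L/ε₀.
E = 2k|λ_enc|/r = 2(8.99×10^9)(2.708×10^-5)/(0.0484) = 1.01e7 N/C.

E ≈ 1.01e7 N/C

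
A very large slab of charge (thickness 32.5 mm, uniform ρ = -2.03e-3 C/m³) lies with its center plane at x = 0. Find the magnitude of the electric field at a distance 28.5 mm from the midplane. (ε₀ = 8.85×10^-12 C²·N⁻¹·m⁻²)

The point |x| = 28.5 mm lies outside the slab (half-thickness 0.01625 m). A symmetric pillbox spanning the full slab encloses Q_enc = ρ·d·A.
Flux = 2EA ⇒ E = |ρ|d/(2ε₀), independent of distance outside.
E = (2.03×10^-3)(0.0325)/(2·8.85×10^-12) = 3.73e6 N/C.

E = 3.73e6 N/C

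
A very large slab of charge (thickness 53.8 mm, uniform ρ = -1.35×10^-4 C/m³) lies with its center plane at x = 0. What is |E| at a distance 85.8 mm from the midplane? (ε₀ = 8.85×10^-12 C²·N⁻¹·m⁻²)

The point |x| = 85.8 mm lies outside the slab (half-thickness 0.0269 m). A symmetric pillbox spanning the full slab encloses Q_enc = ρ·d·A.
Flux = 2EA ⇒ E = |ρ|d/(2ε₀), independent of distance outside.
E = (1.35e-4)(0.0538)/(2·8.85×10^-12) = 4.10×10^5 N/C.

|E| ≈ 4.10×10^5 N/C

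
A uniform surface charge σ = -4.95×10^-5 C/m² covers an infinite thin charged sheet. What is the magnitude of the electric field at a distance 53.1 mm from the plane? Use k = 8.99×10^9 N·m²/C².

Choose a cylindrical pillbox piercing the sheet, end faces (area A) parallel to it.
Only the two end caps contribute flux: Φ = 2EA. With Q_enc = σA, Gauss's law gives E = |σ|/(2ε₀).
E = 2πk|σ| = 2π(8.99×10^9)(4.95e-5) = 2.80e6 N/C.

E ≈ 2.80e6 V/m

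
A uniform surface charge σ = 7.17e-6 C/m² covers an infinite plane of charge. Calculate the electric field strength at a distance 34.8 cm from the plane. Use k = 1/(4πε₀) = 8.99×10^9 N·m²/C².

E ≈ 4.05×10^5 N/C

Choose a cylindrical pillbox piercing the sheet, end faces (area A) parallel to it.
Flux Φ = 2EA and Q_enc = σA, so 2EA = σA/ε₀ ⇒ E = |σ|/(2ε₀), independent of distance.
E = 2πk|σ| = 2π(8.99×10^9)(7.17e-6) = 4.05×10^5 N/C.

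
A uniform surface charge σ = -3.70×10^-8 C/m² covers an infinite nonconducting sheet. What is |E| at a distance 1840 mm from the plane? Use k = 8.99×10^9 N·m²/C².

E = 2.09e3 N/C

Choose a cylindrical pillbox piercing the sheet, end faces (area A) parallel to it.
Flux Φ = 2EA and Q_enc = σA, so 2EA = σA/ε₀ ⇒ E = |σ|/(2ε₀), independent of distance.
E = 2πk|σ| = 2π(8.99×10^9)(3.70×10^-8) = 2.09e3 N/C.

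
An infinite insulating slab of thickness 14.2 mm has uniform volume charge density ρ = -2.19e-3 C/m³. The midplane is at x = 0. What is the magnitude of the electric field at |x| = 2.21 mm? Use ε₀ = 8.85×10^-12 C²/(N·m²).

By symmetry E is perpendicular to the slab. A Gaussian pillbox from −2.21 mm to +2.21 mm (face area A) lies entirely within the slab.
Q_enc = ρ·(2x)·A and flux = 2EA, so 2EA = 2ρxA/ε₀ ⇒ E = |ρ|x/ε₀.
E = (2.19e-3)(0.00221)/(8.85×10^-12) = 5.47×10^5 N/C.

E ≈ 5.47×10^5 N/C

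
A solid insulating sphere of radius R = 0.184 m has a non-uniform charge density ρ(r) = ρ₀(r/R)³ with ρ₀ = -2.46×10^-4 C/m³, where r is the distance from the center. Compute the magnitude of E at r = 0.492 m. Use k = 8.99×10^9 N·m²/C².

Take a concentric spherical Gaussian surface of radius r = 0.492 m (r > R, all charge enclosed).
Q_enc = 4π ∫₀^R ρ₀(r'/R)^3 r'² dr' = 4πρ₀R³/6 = -3.21×10^-6 C.
By Gauss's law, ∮E·dA = E·4πr² = Q_enc/ε₀.
E = k|Q_enc|/r² = (8.99×10^9)(3.21×10^-6)/(0.492)² = 1.19×10^5 N/C.

1.19×10^5 V/m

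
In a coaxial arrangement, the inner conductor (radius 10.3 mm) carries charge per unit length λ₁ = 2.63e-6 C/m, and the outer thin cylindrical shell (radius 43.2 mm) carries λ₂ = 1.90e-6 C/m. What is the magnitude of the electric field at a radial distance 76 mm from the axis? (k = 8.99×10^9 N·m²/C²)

E ≈ 1.07e6 V/m

Take a coaxial cylindrical Gaussian surface of radius r = 76 mm and length L (r > 43.2 mm, enclosing both).
λ_enc = λ₁ + λ₂ = (2.63×10^-6) + (1.90×10^-6) = 4.53×10^-6 C/m.
Applying ∮E·dA = Q_enc/ε₀ with the end caps contributing no flux:
E = 2k|λ_enc|/r = 2(8.99×10^9)(4.53×10^-6)/(0.076) = 1.07×10^6 N/C.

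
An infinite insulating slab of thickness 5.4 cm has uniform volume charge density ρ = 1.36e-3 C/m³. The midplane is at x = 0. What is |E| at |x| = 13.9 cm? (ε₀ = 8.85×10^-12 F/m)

The point |x| = 13.9 cm lies outside the slab (half-thickness 0.027 m). A symmetric pillbox spanning the full slab encloses Q_enc = ρ·d·A.
Flux = 2EA ⇒ E = |ρ|d/(2ε₀), independent of distance outside.
E = (1.36×10^-3)(0.054)/(2·8.85×10^-12) = 4.15×10^6 N/C.

4.15×10^6 V/m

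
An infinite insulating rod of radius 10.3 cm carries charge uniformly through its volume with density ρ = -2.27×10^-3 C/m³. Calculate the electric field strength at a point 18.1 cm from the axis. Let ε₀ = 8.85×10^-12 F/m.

Choose a coaxial cylinder of radius r = 18.1 cm (arbitrary length L) as the Gaussian surface (r > 10.3 cm, full cross-section enclosed).
λ_enc = ρ·πR² = (-2.27×10^-3)π(0.103)² = -7.566×10^-5 C/m.
By Gauss's law (flux through the curved wall only), E·2πrL = λ_enc L/ε₀.
E = |λ_enc|/(2πε₀r) = (7.566e-5)/(2π·8.85×10^-12·0.181) = 7.52×10^6 N/C.

|E| = 7.52×10^6 N/C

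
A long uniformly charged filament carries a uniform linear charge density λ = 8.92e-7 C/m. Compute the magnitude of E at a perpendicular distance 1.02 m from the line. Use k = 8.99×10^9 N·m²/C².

E = 1.57×10^4 N/C

Choose a coaxial cylinder of radius r = 1.02 m (arbitrary length L) as the Gaussian surface.
Q_enc = λL, so λ_enc = 8.92e-7 C/m.
By Gauss's law (flux through the curved wall only), E·2πrL = λ_enc L/ε₀.
E = 2k|λ_enc|/r = 2(8.99×10^9)(8.92e-7)/(1.02) = 1.57e4 N/C.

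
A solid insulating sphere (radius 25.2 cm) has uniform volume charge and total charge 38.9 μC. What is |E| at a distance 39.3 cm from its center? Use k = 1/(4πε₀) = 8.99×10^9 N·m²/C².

Take a concentric spherical Gaussian surface of radius r = 39.3 cm (r > R, so the entire charge is enclosed).
Q_enc = 38.9 μC = 3.89e-5 C.
Since E is radial and uniform over the Gaussian sphere, Φ = E·4πr² = Q_enc/ε₀.
E = k|Q_enc|/r² = (8.99×10^9)(3.89e-5)/(0.393)² = 2.26×10^6 N/C.

|E| = 2.26×10^6 N/C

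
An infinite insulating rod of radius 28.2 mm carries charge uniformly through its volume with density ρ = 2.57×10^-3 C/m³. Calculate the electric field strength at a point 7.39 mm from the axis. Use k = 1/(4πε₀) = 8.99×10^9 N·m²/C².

|E| ≈ 1.07×10^6 N/C

Choose a coaxial cylinder of radius r = 7.39 mm (arbitrary length L) as the Gaussian surface (r < R).
Charge inside radius r per length L is ρ·πr²·L, so λ_enc = ρπr² = 4.409×10^-7 C/m.
Applying ∮E·dA = Q_enc/ε₀ with the end caps contributing no flux:
E = 2k|λ_enc|/r = 2(8.99×10^9)(4.409e-7)/(0.00739) = 1.07×10^6 N/C.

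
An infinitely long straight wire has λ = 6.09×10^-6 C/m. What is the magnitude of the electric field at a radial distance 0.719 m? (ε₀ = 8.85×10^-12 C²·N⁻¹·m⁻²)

|E| = 1.52×10^5 N/C

By cylindrical symmetry E is radial; use a coaxial Gaussian cylinder of radius 0.719 m and length L.
Q_enc = λL, so λ_enc = 6.09×10^-6 C/m.
Applying ∮E·dA = Q_enc/ε₀ with the end caps contributing no flux:
E = |λ_enc|/(2πε₀r) = (6.09×10^-6)/(2π·8.85×10^-12·0.719) = 1.52×10^5 N/C.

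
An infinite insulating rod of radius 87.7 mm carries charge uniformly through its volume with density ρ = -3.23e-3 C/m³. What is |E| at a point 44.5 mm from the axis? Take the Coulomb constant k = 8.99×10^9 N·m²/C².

Coaxial Gaussian cylinder, radius r = 44.5 mm, length L (r < R).
Charge inside radius r per length L is ρ·πr²·L, so λ_enc = ρπr² = -2.009e-5 C/m.
Gauss's law: E·2πrL = λ_enc L/ε₀.
E = 2k|λ_enc|/r = 2(8.99×10^9)(2.009×10^-5)/(0.0445) = 8.12×10^6 N/C.

|E| ≈ 8.12×10^6 V/m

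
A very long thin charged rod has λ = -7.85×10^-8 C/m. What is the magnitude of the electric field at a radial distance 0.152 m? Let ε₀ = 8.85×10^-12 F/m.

|E| ≈ 9.29e3 V/m

By cylindrical symmetry E is radial; use a coaxial Gaussian cylinder of radius 0.152 m and length L.
Q_enc = λL, so λ_enc = -7.85e-8 C/m.
By Gauss's law (flux through the curved wall only), E·2πrL = λ_enc L/ε₀.
E = |λ_enc|/(2πε₀r) = (7.85×10^-8)/(2π·8.85×10^-12·0.152) = 9.29×10^3 N/C.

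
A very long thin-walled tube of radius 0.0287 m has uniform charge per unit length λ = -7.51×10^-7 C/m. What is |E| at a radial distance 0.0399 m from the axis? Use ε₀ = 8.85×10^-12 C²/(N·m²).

E = 3.38×10^5 N/C

Take a coaxial cylindrical Gaussian surface of radius r = 0.0399 m and length L (r > 0.0287 m).
The full line charge is enclosed: λ_enc = -7.51×10^-7 C/m.
Gauss's law: E·2πrL = λ_enc L/ε₀.
E = |λ_enc|/(2πε₀r) = (7.51×10^-7)/(2π·8.85×10^-12·0.0399) = 3.38×10^5 N/C.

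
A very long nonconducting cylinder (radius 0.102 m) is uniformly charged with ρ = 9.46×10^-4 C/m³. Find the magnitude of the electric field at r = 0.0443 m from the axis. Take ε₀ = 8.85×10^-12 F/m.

Coaxial Gaussian cylinder, radius r = 0.0443 m, length L (r < R).
Enclosed charge per unit length: λ_enc = ρ·πr² = (9.46×10^-4)π(0.0443)² = 5.832e-6 C/m.
Since E is radial and uniform over the curved surface, Φ = E·2πrL = Q_enc/ε₀ = λ_enc L/ε₀.
E = |λ_enc|/(2πε₀r) = (5.832×10^-6)/(2π·8.85×10^-12·0.0443) = 2.37×10^6 N/C.

|E| = 2.37e6 N/C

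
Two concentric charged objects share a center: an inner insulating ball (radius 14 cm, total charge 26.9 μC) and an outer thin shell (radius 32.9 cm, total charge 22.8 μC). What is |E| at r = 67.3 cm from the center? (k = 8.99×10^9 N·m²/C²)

By spherical symmetry E is radial; choose a Gaussian sphere of radius r = 67.3 cm (r > 32.9 cm, enclosing both).
Q_enc = (26.9 μC) + (22.8 μC) = 4.97×10^-5 C.
Applying ∮E·dA = Q_enc/ε₀ with Φ = E(4πr²):
E = k|Q_enc|/r² = (8.99×10^9)(4.97e-5)/(0.673)² = 9.86e5 N/C.

E = 9.86e5 V/m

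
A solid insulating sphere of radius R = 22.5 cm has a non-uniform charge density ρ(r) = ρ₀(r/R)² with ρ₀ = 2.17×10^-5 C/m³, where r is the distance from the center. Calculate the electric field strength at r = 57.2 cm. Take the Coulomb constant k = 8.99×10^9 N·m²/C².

E ≈ 1.71×10^4 N/C

Take a concentric spherical Gaussian surface of radius r = 57.2 cm (r > R, all charge enclosed).
Q_enc = 4π ∫₀^R ρ₀(r'/R)^2 r'² dr' = 4πρ₀R³/5 = 6.212×10^-7 C.
Gauss's law: E·4πr² = Q_enc/ε₀.
E = k|Q_enc|/r² = (8.99×10^9)(6.212×10^-7)/(0.572)² = 1.71×10^4 N/C.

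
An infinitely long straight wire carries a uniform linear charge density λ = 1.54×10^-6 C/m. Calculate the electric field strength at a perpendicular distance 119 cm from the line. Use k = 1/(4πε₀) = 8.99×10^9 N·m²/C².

E = 2.33×10^4 N/C

By cylindrical symmetry E is radial; use a coaxial Gaussian cylinder of radius 119 cm and length L.
Q_enc = λL, so λ_enc = 1.54×10^-6 C/m.
Since E is radial and uniform over the curved surface, Φ = E·2πrL = Q_enc/ε₀ = λ_enc L/ε₀.
E = 2k|λ_enc|/r = 2(8.99×10^9)(1.54×10^-6)/(1.19) = 2.33×10^4 N/C.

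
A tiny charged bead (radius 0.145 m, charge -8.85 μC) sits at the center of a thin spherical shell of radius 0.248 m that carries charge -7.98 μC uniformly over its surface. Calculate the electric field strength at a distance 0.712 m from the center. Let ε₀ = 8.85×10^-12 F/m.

Use a concentric Gaussian sphere at r = 0.712 m (r > 0.248 m, enclosing both).
Q_enc = (-8.85 μC) + (-7.98 μC) = -1.683e-5 C.
Applying ∮E·dA = Q_enc/ε₀ with Φ = E(4πr²):
E = |Q_enc|/(4πε₀r²) = (1.683×10^-5)/(4π·8.85×10^-12·(0.712)²) = 2.99e5 N/C.

E = 2.99×10^5 V/m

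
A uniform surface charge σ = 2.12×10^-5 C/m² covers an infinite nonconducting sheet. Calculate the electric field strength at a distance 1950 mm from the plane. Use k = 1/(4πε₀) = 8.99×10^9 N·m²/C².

Choose a cylindrical pillbox piercing the sheet, end faces (area A) parallel to it.
Flux Φ = 2EA and Q_enc = σA, so 2EA = σA/ε₀ ⇒ E = |σ|/(2ε₀), independent of distance.
E = 2πk|σ| = 2π(8.99×10^9)(2.12×10^-5) = 1.20×10^6 N/C.

|E| ≈ 1.20e6 N/C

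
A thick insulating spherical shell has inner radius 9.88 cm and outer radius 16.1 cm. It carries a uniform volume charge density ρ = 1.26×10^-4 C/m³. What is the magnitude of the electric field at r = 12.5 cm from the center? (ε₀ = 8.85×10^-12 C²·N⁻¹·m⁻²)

Symmetry ⇒ E = E(r) r̂. Gaussian sphere of radius r = 12.5 cm (within the shell material, 9.88 cm < r < 16.1 cm).
Only the shell between 9.88 cm and r is enclosed: Q_enc = ρ·(4π/3)(r³ − a³) = (1.26×10^-4)·(4π/3)·((0.125)³ − (0.0988)³) = 5.218e-7 C.
Gauss's law: E·4πr² = Q_enc/ε₀.
E = |Q_enc|/(4πε₀r²) = (5.218×10^-7)/(4π·8.85×10^-12·(0.125)²) = 3.00×10^5 N/C.

3.00e5 N/C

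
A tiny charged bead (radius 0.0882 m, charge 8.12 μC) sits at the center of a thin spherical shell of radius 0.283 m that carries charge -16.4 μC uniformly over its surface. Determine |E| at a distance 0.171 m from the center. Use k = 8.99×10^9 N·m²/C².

Use a concentric Gaussian sphere at r = 0.171 m (between the bodies, 0.0882 m < r < 0.283 m).
The shell at 0.283 m lies outside the Gaussian surface, so Q_enc = 8.12 μC = 8.12×10^-6 C.
By Gauss's law, ∮E·dA = E·4πr² = Q_enc/ε₀.
E = k|Q_enc|/r² = (8.99×10^9)(8.12×10^-6)/(0.171)² = 2.50×10^6 N/C.

|E| = 2.50e6 N/C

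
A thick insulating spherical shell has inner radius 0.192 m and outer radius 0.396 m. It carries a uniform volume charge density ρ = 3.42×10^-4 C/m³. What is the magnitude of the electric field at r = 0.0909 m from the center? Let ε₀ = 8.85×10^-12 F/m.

Symmetry ⇒ E = E(r) r̂. Gaussian sphere of radius r = 0.0909 m (r < 0.192 m, inside the empty cavity).
Q_enc = 0 (all charge lies at larger r); Gauss's law gives E = 0.

|E| = 0 N/C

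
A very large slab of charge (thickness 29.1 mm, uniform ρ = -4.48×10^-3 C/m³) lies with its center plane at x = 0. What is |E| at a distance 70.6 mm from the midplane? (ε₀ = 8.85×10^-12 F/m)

The point |x| = 70.6 mm lies outside the slab (half-thickness 0.01455 m). A symmetric pillbox spanning the full slab encloses Q_enc = ρ·d·A.
Flux = 2EA ⇒ E = |ρ|d/(2ε₀), independent of distance outside.
E = (4.48e-3)(0.0291)/(2·8.85×10^-12) = 7.37×10^6 N/C.

7.37×10^6 V/m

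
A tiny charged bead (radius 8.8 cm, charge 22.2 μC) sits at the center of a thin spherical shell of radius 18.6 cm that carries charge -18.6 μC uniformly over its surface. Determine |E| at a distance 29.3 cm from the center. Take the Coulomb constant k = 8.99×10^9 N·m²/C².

Take a concentric spherical Gaussian surface of radius r = 29.3 cm (r > 18.6 cm, enclosing both).
Q_enc = (22.2 μC) + (-18.6 μC) = 3.60×10^-6 C.
Since E is radial and uniform over the Gaussian sphere, Φ = E·4πr² = Q_enc/ε₀.
E = k|Q_enc|/r² = (8.99×10^9)(3.60e-6)/(0.293)² = 3.77e5 N/C.

E = 3.77×10^5 N/C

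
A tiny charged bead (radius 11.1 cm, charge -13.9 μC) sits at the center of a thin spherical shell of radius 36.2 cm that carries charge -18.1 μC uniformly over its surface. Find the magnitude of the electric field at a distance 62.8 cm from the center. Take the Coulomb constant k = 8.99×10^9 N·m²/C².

Symmetry ⇒ E = E(r) r̂. Gaussian sphere of radius r = 62.8 cm (r > 36.2 cm, enclosing both).
Q_enc = (-13.9 μC) + (-18.1 μC) = -3.20e-5 C.
Gauss's law: E·4πr² = Q_enc/ε₀.
E = k|Q_enc|/r² = (8.99×10^9)(3.20×10^-5)/(0.628)² = 7.29×10^5 N/C.

E = 7.29×10^5 N/C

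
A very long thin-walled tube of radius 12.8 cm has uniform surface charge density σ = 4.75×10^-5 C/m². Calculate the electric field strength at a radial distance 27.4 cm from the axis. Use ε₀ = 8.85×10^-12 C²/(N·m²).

By cylindrical symmetry E is radial; use a coaxial Gaussian cylinder of radius 27.4 cm and length L (r > 12.8 cm).
The whole shell is enclosed: λ_enc = σ·2πR = (4.75e-5)·2π·(0.128) = 3.82×10^-5 C/m.
Applying ∮E·dA = Q_enc/ε₀ with the end caps contributing no flux:
E = |λ_enc|/(2πε₀r) = (3.82×10^-5)/(2π·8.85×10^-12·0.274) = 2.51×10^6 N/C.

|E| ≈ 2.51×10^6 N/C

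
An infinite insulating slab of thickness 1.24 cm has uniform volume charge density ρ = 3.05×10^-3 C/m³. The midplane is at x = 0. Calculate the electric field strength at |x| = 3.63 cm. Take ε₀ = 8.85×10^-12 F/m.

The point |x| = 3.63 cm lies outside the slab (half-thickness 0.0062 m). A symmetric pillbox spanning the full slab encloses Q_enc = ρ·d·A.
Flux = 2EA ⇒ E = |ρ|d/(2ε₀), independent of distance outside.
E = (3.05×10^-3)(0.0124)/(2·8.85×10^-12) = 2.14e6 N/C.

E = 2.14×10^6 V/m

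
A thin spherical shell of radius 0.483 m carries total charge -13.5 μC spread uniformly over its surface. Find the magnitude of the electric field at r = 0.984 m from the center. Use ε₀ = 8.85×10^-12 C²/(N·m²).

Symmetry ⇒ E = E(r) r̂. Gaussian sphere of radius r = 0.984 m (r > 0.483 m).
The entire shell is enclosed: Q_enc = -1.35e-5 C.
Applying ∮E·dA = Q_enc/ε₀ with Φ = E(4πr²):
E = |Q_enc|/(4πε₀r²) = (1.35×10^-5)/(4π·8.85×10^-12·(0.984)²) = 1.25×10^5 N/C.

E = 1.25×10^5 N/C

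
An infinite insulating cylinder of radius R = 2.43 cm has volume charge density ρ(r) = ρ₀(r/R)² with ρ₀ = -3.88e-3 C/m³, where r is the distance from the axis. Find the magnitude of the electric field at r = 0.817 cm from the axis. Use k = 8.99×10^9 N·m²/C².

Choose a coaxial cylinder of radius r = 0.817 cm (arbitrary length L) as the Gaussian surface (r < R).
λ_enc = ∫₀^r ρ(r')·2πr' dr' = (2πρ₀/R²)·r^4/4 = -4.599×10^-8 C/m.
Applying ∮E·dA = Q_enc/ε₀ with the end caps contributing no flux:
E = 2k|λ_enc|/r = 2(8.99×10^9)(4.599×10^-8)/(0.00817) = 1.01×10^5 N/C.

1.01×10^5 V/m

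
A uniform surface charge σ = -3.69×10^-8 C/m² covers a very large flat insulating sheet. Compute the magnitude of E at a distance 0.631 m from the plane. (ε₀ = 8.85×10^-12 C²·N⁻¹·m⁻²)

By planar symmetry E is perpendicular to the sheet and uniform; use a Gaussian pillbox with flat faces of area A on each side of the sheet.
Flux Φ = 2EA and Q_enc = σA, so 2EA = σA/ε₀ ⇒ E = |σ|/(2ε₀), independent of distance.
E = |σ|/(2ε₀) = (3.69×10^-8)/(2·8.85×10^-12) = 2.08e3 N/C.

E = 2.08×10^3 V/m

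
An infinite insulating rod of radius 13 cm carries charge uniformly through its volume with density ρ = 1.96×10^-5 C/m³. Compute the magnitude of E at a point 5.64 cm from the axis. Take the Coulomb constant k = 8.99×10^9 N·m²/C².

|E| ≈ 6.24×10^4 N/C

By cylindrical symmetry E is radial; use a coaxial Gaussian cylinder of radius 5.64 cm and length L (r < R).
Charge inside radius r per length L is ρ·πr²·L, so λ_enc = ρπr² = 1.959e-7 C/m.
Since E is radial and uniform over the curved surface, Φ = E·2πrL = Q_enc/ε₀ = λ_enc L/ε₀.
E = 2k|λ_enc|/r = 2(8.99×10^9)(1.959×10^-7)/(0.0564) = 6.24e4 N/C.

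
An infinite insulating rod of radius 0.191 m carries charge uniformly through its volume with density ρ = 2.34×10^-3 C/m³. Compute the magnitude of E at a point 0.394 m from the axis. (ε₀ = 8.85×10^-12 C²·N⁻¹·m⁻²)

Coaxial Gaussian cylinder, radius r = 0.394 m, length L (r > 0.191 m, full cross-section enclosed).
λ_enc = ρ·πR² = (2.34e-3)π(0.191)² = 2.682×10^-4 C/m.
By Gauss's law (flux through the curved wall only), E·2πrL = λ_enc L/ε₀.
E = |λ_enc|/(2πε₀r) = (2.682×10^-4)/(2π·8.85×10^-12·0.394) = 1.22e7 N/C.

E ≈ 1.22e7 N/C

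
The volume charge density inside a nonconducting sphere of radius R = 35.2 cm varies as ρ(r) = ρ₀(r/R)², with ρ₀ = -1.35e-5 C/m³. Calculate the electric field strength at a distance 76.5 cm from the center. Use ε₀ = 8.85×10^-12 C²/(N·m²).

Take a concentric spherical Gaussian surface of radius r = 76.5 cm (r > R, all charge enclosed).
Q_enc = 4π ∫₀^R ρ₀(r'/R)^2 r'² dr' = 4πρ₀R³/5 = -1.48e-6 C.
Since E is radial and uniform over the Gaussian sphere, Φ = E·4πr² = Q_enc/ε₀.
E = |Q_enc|/(4πε₀r²) = (1.48×10^-6)/(4π·8.85×10^-12·(0.765)²) = 2.27×10^4 N/C.

E = 2.27×10^4 N/C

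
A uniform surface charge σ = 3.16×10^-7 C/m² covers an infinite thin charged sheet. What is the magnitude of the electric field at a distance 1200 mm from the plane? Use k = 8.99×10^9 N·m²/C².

|E| = 1.78×10^4 N/C

Choose a cylindrical pillbox piercing the sheet, end faces (area A) parallel to it.
Only the two end caps contribute flux: Φ = 2EA. With Q_enc = σA, Gauss's law gives E = |σ|/(2ε₀).
E = 2πk|σ| = 2π(8.99×10^9)(3.16×10^-7) = 1.78×10^4 N/C.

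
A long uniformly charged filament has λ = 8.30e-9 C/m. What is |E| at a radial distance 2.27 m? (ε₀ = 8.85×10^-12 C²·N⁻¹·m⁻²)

Take a coaxial cylindrical Gaussian surface of radius r = 2.27 m and length L.
Q_enc = λL, so λ_enc = 8.30×10^-9 C/m.
Since E is radial and uniform over the curved surface, Φ = E·2πrL = Q_enc/ε₀ = λ_enc L/ε₀.
E = |λ_enc|/(2πε₀r) = (8.30e-9)/(2π·8.85×10^-12·2.27) = 65.8 N/C.

65.8 V/m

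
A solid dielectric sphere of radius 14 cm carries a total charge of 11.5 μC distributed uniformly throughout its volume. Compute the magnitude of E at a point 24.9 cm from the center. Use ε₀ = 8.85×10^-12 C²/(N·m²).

E ≈ 1.67×10^6 N/C

Use a concentric Gaussian sphere at r = 24.9 cm (r > R, so the entire charge is enclosed).
Q_enc = 11.5 μC = 1.15×10^-5 C.
By Gauss's law, ∮E·dA = E·4πr² = Q_enc/ε₀.
E = |Q_enc|/(4πε₀r²) = (1.15×10^-5)/(4π·8.85×10^-12·(0.249)²) = 1.67e6 N/C.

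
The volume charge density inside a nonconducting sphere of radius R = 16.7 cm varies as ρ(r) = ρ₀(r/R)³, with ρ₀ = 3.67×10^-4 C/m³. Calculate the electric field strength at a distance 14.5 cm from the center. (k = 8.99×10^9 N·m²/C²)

6.56×10^5 N/C

Take a concentric spherical Gaussian surface of radius r = 14.5 cm (r < R).
Q_enc = ∫₀^r ρ(r')·4πr'² dr' = (4πρ₀/R³) ∫₀^r r'^5 dr' = 4πρ₀ r^6/(6·R³) = 1.534e-6 C.
Gauss's law: E·4πr² = Q_enc/ε₀.
E = k|Q_enc|/r² = (8.99×10^9)(1.534×10^-6)/(0.145)² = 6.56×10^5 N/C.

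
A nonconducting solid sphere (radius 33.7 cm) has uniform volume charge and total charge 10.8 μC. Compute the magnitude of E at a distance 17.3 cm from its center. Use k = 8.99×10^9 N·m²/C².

|E| = 4.39e5 V/m

Symmetry ⇒ E = E(r) r̂. Gaussian sphere of radius r = 17.3 cm (r < R).
For a uniform sphere the enclosed fraction is (r/R)³, so Q_enc = (10.8 μC)(0.173/0.337)³ = 1.461×10^-6 C.
Applying ∮E·dA = Q_enc/ε₀ with Φ = E(4πr²):
E = k|Q_enc|/r² = (8.99×10^9)(1.461×10^-6)/(0.173)² = 4.39e5 N/C.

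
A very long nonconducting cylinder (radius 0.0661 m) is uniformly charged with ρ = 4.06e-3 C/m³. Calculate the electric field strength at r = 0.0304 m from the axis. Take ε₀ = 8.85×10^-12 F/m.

6.97×10^6 N/C

Coaxial Gaussian cylinder, radius r = 0.0304 m, length L (r < R).
Charge inside radius r per length L is ρ·πr²·L, so λ_enc = ρπr² = 1.179e-5 C/m.
Since E is radial and uniform over the curved surface, Φ = E·2πrL = Q_enc/ε₀ = λ_enc L/ε₀.
E = |λ_enc|/(2πε₀r) = (1.179×10^-5)/(2π·8.85×10^-12·0.0304) = 6.97×10^6 N/C.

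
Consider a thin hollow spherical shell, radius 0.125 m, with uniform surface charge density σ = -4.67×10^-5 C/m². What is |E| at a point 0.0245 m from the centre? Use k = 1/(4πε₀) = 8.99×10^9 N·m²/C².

Symmetry ⇒ E = E(r) r̂. Gaussian sphere of radius r = 0.0245 m (inside the shell, r < 0.125 m).
All the charge is outside the Gaussian surface: Q_enc = 0, hence E = 0 everywhere inside the shell.

|E| = 0 V/m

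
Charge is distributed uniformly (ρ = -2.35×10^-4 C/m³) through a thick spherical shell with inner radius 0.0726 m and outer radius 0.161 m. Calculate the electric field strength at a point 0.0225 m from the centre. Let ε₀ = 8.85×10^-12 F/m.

Symmetry ⇒ E = E(r) r̂. Gaussian sphere of radius r = 0.0225 m (r < 0.0726 m, inside the empty cavity).
No charge is enclosed, so by Gauss's law E·4πr² = 0 ⇒ E = 0.

|E| = 0 V/m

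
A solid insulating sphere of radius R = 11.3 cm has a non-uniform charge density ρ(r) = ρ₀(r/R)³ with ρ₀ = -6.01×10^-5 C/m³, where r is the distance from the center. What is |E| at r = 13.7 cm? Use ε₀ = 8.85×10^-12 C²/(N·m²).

Use a concentric Gaussian sphere at r = 13.7 cm (r > R, all charge enclosed).
Q_enc = 4π ∫₀^R ρ₀(r'/R)^3 r'² dr' = 4πρ₀R³/6 = -1.816×10^-7 C.
Applying ∮E·dA = Q_enc/ε₀ with Φ = E(4πr²):
E = |Q_enc|/(4πε₀r²) = (1.816×10^-7)/(4π·8.85×10^-12·(0.137)²) = 8.70×10^4 N/C.

|E| ≈ 8.70×10^4 N/C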